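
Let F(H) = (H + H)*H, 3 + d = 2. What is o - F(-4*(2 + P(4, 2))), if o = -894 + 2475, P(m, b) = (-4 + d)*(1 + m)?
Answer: -15347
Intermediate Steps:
d = -1 (d = -3 + 2 = -1)
P(m, b) = -5 - 5*m (P(m, b) = (-4 - 1)*(1 + m) = -5*(1 + m) = -5 - 5*m)
F(H) = 2*H**2 (F(H) = (2*H)*H = 2*H**2)
o = 1581
o - F(-4*(2 + P(4, 2))) = 1581 - 2*(-4*(2 + (-5 - 5*4)))**2 = 1581 - 2*(-4*(2 + (-5 - 20)))**2 = 1581 - 2*(-4*(2 - 25))**2 = 1581 - 2*(-4*(-23))**2 = 1581 - 2*92**2 = 1581 - 2*8464 = 1581 - 1*16928 = 1581 - 16928 = -15347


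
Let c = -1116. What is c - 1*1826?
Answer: -2942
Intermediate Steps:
c - 1*1826 = -1116 - 1*1826 = -1116 - 1826 = -2942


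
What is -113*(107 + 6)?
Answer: -12769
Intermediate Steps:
-113*(107 + 6) = -113*113 = -12769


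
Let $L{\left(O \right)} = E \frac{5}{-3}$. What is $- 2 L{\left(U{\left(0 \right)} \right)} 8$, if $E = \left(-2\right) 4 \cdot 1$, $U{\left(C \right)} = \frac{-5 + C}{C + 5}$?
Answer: $- \frac{640}{3} \approx -213.33$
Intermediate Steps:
$U{\left(C \right)} = \frac{-5 + C}{5 + C}$
$E = -8$ ($E = \left(-8\right) 1 = -8$)
$L{\left(O \right)} = \frac{40}{3}$ ($L{\left(O \right)} = - 8 \frac{5}{-3} = - 8 \cdot 5 \left(- \frac{1}{3}\right) = \left(-8\right) \left(- \frac{5}{3}\right) = \frac{40}{3}$)
$- 2 L{\left(U{\left(0 \right)} \right)} 8 = \left(-2\right) \frac{40}{3} \cdot 8 = \left(- \frac{80}{3}\right) 8 = - \frac{640}{3}$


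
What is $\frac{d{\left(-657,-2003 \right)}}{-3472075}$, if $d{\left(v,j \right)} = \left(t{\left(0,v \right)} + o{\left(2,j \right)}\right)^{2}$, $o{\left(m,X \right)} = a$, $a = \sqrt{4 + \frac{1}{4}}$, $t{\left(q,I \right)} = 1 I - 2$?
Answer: $- \frac{1737141}{13888300} + \frac{659 \sqrt{17}}{3472075} \approx -0.1243$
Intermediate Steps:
$t{\left(q,I \right)} = -2 + I$ ($t{\left(q,I \right)} = I - 2 = -2 + I$)
$a = \frac{\sqrt{17}}{2}$ ($a = \sqrt{4 + \frac{1}{4}} = \sqrt{\frac{17}{4}} = \frac{\sqrt{17}}{2} \approx 2.0616$)
$o{\left(m,X \right)} = \frac{\sqrt{17}}{2}$
$d{\left(v,j \right)} = \left(-2 + v + \frac{\sqrt{17}}{2}\right)^{2}$ ($d{\left(v,j \right)} = \left(\left(-2 + v\right) + \frac{\sqrt{17}}{2}\right)^{2} = \left(-2 + v + \frac{\sqrt{17}}{2}\right)^{2}$)
$\frac{d{\left(-657,-2003 \right)}}{-3472075} = \frac{\frac{1}{4} \left(-4 + \sqrt{17} + 2 \left(-657\right)\right)^{2}}{-3472075} = \frac{\left(-4 + \sqrt{17} - 1314\right)^{2}}{4} \left(- \frac{1}{3472075}\right) = \frac{\left(-1318 + \sqrt{17}\right)^{2}}{4} \left(- \frac{1}{3472075}\right) = - \frac{\left(-1318 + \sqrt{17}\right)^{2}}{13888300}$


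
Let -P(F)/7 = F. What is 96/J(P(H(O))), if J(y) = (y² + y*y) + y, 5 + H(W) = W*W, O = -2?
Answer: 32/35 ≈ 0.91429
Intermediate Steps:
H(W) = -5 + W² (H(W) = -5 + W*W = -5 + W²)
P(F) = -7*F
J(y) = y + 2*y² (J(y) = (y² + y²) + y = 2*y² + y = y + 2*y²)
96/J(P(H(O))) = 96/(((-7*(-5 + (-2)²))*(1 + 2*(-7*(-5 + (-2)²))))) = 96/(((-7*(-5 + 4))*(1 + 2*(-7*(-5 + 4))))) = 96/(((-7*(-1))*(1 + 2*(-7*(-1))))) = 96/((7*(1 + 2*7))) = 96/((7*(1 + 14))) = 96/((7*15)) = 96/105 = 96*(1/105) = 32/35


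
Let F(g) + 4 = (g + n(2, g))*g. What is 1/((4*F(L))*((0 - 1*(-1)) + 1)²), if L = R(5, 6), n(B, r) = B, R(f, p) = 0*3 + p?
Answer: 1/704 ≈ 0.0014205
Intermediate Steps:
R(f, p) = p (R(f, p) = 0 + p = p)
L = 6
F(g) = -4 + g*(2 + g) (F(g) = -4 + (g + 2)*g = -4 + (2 + g)*g = -4 + g*(2 + g))
1/((4*F(L))*((0 - 1*(-1)) + 1)²) = 1/((4*(-4 + 6² + 2*6))*((0 - 1*(-1)) + 1)²) = 1/((4*(-4 + 36 + 12))*((0 + 1) + 1)²) = 1/((4*44)*(1 + 1)²) = 1/(176*2²) = 1/(176*4) = 1/704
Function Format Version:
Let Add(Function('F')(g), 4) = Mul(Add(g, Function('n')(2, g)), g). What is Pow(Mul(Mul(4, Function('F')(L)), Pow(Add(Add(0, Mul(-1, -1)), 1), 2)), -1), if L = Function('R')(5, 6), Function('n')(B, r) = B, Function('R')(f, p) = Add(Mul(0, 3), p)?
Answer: Rational(1, 704) ≈ 0.0014205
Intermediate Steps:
Function('R')(f, p) = p (Function('R')(f, p) = Add(0, p) = p)
L = 6
Function('F')(g) = Add(-4, Mul(g, Add(2, g))) (Function('F')(g) = Add(-4, Mul(Add(g, 2), g)) = Add(-4, Mul(Add(2, g), g)) = Add(-4, Mul(g, Add(2, g))))
Pow(Mul(Mul(4, Function('F')(L)), Pow(Add(Add(0, Mul(-1, -1)), 1), 2)), -1) = Pow(Mul(Mul(4, Add(-4, Pow(6, 2), Mul(2, 6))), Pow(Add(Add(0, Mul(-1, -1)), 1), 2)), -1) = Pow(Mul(Mul(4, Add(-4, 36, 12)), Pow(Add(Add(0, 1), 1), 2)), -1) = Pow(Mul(Mul(4, 44), Pow(Add(1, 1), 2)), -1) = Pow(Mul(176, Pow(2, 2)), -1) = Pow(Mul(176, 4), -1) = Pow(704, -1) = Rational(1, 704)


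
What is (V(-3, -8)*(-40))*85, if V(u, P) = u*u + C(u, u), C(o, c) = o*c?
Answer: -61200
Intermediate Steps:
C(o, c) = c*o
V(u, P) = 2*u² (V(u, P) = u*u + u*u = u² + u² = 2*u²)
(V(-3, -8)*(-40))*85 = ((2*(-3)²)*(-40))*85 = ((2*9)*(-40))*85 = (18*(-40))*85 = -720*85 = -61200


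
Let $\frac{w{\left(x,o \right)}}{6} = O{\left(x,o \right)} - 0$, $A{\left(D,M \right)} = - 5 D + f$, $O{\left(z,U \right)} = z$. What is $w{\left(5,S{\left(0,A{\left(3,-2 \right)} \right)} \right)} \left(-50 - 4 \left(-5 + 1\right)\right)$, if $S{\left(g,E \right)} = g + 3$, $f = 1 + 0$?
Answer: $-1020$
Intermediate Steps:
$f = 1$
$A{\left(D,M \right)} = 1 - 5 D$ ($A{\left(D,M \right)} = - 5 D + 1 = 1 - 5 D$)
$S{\left(g,E \right)} = 3 + g$
$w{\left(x,o \right)} = 6 x$ ($w{\left(x,o \right)} = 6 \left(x - 0\right) = 6 \left(x + 0\right) = 6 x$)
$w{\left(5,S{\left(0,A{\left(3,-2 \right)} \right)} \right)} \left(-50 - 4 \left(-5 + 1\right)\right) = 6 \cdot 5 \left(-50 - 4 \left(-5 + 1\right)\right) = 30 \left(-50 - -16\right) = 30 \left(-50 + 16\right) = 30 \left(-34\right) = -1020$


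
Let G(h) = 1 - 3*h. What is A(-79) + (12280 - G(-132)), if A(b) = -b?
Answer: 11962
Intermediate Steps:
A(-79) + (12280 - G(-132)) = -1*(-79) + (12280 - (1 - 3*(-132))) = 79 + (12280 - (1 + 396)) = 79 + (12280 - 1*397) = 79 + (12280 - 397) = 79 + 11883 = 11962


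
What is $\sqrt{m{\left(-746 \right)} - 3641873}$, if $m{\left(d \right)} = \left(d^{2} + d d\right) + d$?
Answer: $i \sqrt{2529587} \approx 1590.5 i$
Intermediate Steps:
$m{\left(d \right)} = d + 2 d^{2}$ ($m{\left(d \right)} = \left(d^{2} + d^{2}\right) + d = 2 d^{2} + d = d + 2 d^{2}$)
$\sqrt{m{\left(-746 \right)} - 3641873} = \sqrt{- 746 \left(1 + 2 \left(-746\right)\right) - 3641873} = \sqrt{- 746 \left(1 - 1492\right) - 3641873} = \sqrt{\left(-746\right) \left(-1491\right) - 3641873} = \sqrt{1112286 - 3641873} = \sqrt{-2529587} = i \sqrt{2529587}$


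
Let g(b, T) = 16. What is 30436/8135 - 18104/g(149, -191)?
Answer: -18348633/16270 ≈ -1127.8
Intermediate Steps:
30436/8135 - 18104/g(149, -191) = 30436/8135 - 18104/16 = 30436*(1/8135) - 18104*1/16 = 30436/8135 - 2263/2 = -18348633/16270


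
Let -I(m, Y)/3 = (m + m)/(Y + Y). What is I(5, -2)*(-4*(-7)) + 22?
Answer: 232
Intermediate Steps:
I(m, Y) = -3*m/Y (I(m, Y) = -3*(m + m)/(Y + Y) = -3*2*m/(2*Y) = -3*2*m*1/(2*Y) = -3*m/Y)
I(5, -2)*(-4*(-7)) + 22 = (-3*5/(-2))*(-4*(-7)) + 22 = -3*5*(-1/2)*28 + 22 = (15/2)*28 + 22 = 210 + 22 = 232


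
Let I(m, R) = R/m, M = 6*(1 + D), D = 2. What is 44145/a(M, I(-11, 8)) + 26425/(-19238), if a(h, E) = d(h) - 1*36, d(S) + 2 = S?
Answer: -84979001/38476 ≈ -2208.6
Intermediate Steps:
d(S) = -2 + S
M = 18 (M = 6*(1 + 2) = 6*3 = 18)
a(h, E) = -38 + h (a(h, E) = (-2 + h) - 1*36 = (-2 + h) - 36 = -38 + h)
44145/a(M, I(-11, 8)) + 26425/(-19238) = 44145/(-38 + 18) + 26425/(-19238) = 44145/(-20) + 26425*(-1/19238) = 44145*(-1/20) - 26425/19238 = -8829/4 - 26425/19238 = -84979001/38476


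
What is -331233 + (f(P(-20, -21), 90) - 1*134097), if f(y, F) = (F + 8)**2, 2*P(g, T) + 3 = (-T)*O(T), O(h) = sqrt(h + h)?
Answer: -455726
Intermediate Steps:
O(h) = sqrt(2)*sqrt(h) (O(h) = sqrt(2*h) = sqrt(2)*sqrt(h))
P(g, T) = -3/2 - sqrt(2)*T**(3/2)/2 (P(g, T) = -3/2 + ((-T)*(sqrt(2)*sqrt(T)))/2 = -3/2 + (-sqrt(2)*T**(3/2))/2 = -3/2 - sqrt(2)*T**(3/2)/2)
f(y, F) = (8 + F)**2
-331233 + (f(P(-20, -21), 90) - 1*134097) = -331233 + ((8 + 90)**2 - 1*134097) = -331233 + (98**2 - 134097) = -331233 + (9604 - 134097) = -331233 - 124493 = -455726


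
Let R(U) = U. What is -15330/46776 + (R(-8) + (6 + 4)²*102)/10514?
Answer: 3756683/5854796 ≈ 0.64164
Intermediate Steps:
-15330/46776 + (R(-8) + (6 + 4)²*102)/10514 = -15330/46776 + (-8 + (6 + 4)²*102)/10514 = -15330*1/46776 + (-8 + 10²*102)*(1/10514) = -2555/7796 + (-8 + 100*102)*(1/10514) = -2555/7796 + (-8 + 10200)*(1/10514) = -2555/7796 + 10192*(1/10514) = -2555/7796 + 728/751 = 3756683/5854796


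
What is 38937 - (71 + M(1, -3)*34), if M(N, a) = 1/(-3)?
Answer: 116632/3 ≈ 38877.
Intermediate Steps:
M(N, a) = -1/3
38937 - (71 + M(1, -3)*34) = 38937 - (71 - 1/3*34) = 38937 - (71 - 34/3) = 38937 - 1*179/3 = 38937 - 179/3 = 116632/3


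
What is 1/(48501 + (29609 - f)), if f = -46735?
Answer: 1/124845 ≈ 8.0099e-6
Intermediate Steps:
1/(48501 + (29609 - f)) = 1/(48501 + (29609 - 1*(-46735))) = 1/(48501 + (29609 + 46735)) = 1/(48501 + 76344) = 1/124845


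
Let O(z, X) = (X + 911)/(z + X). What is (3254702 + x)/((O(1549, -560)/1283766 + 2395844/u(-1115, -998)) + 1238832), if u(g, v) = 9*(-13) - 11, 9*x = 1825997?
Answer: 210715732222788320/74357362315568691 ≈ 2.8338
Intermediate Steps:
x = 1825997/9 (x = (⅑)*1825997 = 1825997/9 ≈ 2.0289e+5)
u(g, v) = -128 (u(g, v) = -117 - 11 = -128)
O(z, X) = (911 + X)/(X + z)
(3254702 + x)/((O(1549, -560)/1283766 + 2395844/u(-1115, -998)) + 1238832) = (3254702 + 1825997/9)/((((911 - 560)/(-560 + 1549))/1283766 + 2395844/(-128)) + 1238832) = 31118315/(9*(((351/989)*(1/1283766) + 2395844*(-1/128)) + 1238832)) = 31118315/(9*((((1/989)*351)*(1/1283766) - 598961/32) + 1238832)) = 31118315/(9*(((351/989)*(1/1283766) - 598961/32) + 1238832)) = 31118315/(9*((117/423214858 - 598961/32) + 1238832)) = 31118315/(9*(-126744597279397/6771437728 + 1238832)) = 31118315/(9*(8261929146174299/6771437728)) = (31118315/9)*(6771437728/8261929146174299) = 210715732222788320/74357362315568691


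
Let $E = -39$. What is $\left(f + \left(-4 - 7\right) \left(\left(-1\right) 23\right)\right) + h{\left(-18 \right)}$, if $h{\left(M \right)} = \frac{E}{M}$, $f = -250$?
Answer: $\frac{31}{6} \approx 5.1667$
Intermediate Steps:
$h{\left(M \right)} = - \frac{39}{M}$
$\left(f + \left(-4 - 7\right) \left(\left(-1\right) 23\right)\right) + h{\left(-18 \right)} = \left(-250 + \left(-4 - 7\right) \left(\left(-1\right) 23\right)\right) - \frac{39}{-18} = \left(-250 - -253\right) - - \frac{13}{6} = \left(-250 + 253\right) + \frac{13}{6} = 3 + \frac{13}{6} = \frac{31}{6}$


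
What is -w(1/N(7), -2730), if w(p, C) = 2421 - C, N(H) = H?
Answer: -5151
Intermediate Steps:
-w(1/N(7), -2730) = -(2421 - 1*(-2730)) = -(2421 + 2730) = -1*5151 = -5151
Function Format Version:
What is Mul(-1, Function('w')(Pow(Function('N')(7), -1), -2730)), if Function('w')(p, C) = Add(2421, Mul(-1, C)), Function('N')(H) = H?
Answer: -5151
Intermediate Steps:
Mul(-1, Function('w')(Pow(Function('N')(7), -1), -2730)) = Mul(-1, Add(2421, Mul(-1, -2730))) = Mul(-1, Add(2421, 2730)) = Mul(-1, 5151) = -5151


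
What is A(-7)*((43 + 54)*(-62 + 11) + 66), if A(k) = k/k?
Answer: -4881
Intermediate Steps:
A(k) = 1
A(-7)*((43 + 54)*(-62 + 11) + 66) = 1*((43 + 54)*(-62 + 11) + 66) = 1*(97*(-51) + 66) = 1*(-4947 + 66) = 1*(-4881) = -4881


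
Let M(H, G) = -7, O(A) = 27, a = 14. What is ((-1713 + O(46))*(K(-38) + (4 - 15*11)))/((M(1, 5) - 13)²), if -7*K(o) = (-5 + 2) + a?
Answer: 479667/700 ≈ 685.24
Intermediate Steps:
K(o) = -11/7 (K(o) = -((-5 + 2) + 14)/7 = -(-3 + 14)/7 = -⅐*11 = -11/7)
((-1713 + O(46))*(K(-38) + (4 - 15*11)))/((M(1, 5) - 13)²) = ((-1713 + 27)*(-11/7 + (4 - 15*11)))/((-7 - 13)²) = (-1686*(-11/7 + (4 - 165)))/((-20)²) = -1686*(-11/7 - 161)/400 = -1686*(-1138/7)*(1/400) = (1918668/7)*(1/400) = 479667/700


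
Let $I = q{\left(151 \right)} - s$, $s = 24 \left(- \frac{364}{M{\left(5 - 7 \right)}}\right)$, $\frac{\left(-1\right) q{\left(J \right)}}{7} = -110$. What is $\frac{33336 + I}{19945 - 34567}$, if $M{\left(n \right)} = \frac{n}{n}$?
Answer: $- \frac{21421}{7311} \approx -2.93$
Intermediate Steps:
$q{\left(J \right)} = 770$ ($q{\left(J \right)} = \left(-7\right) \left(-110\right) = 770$)
$M{\left(n \right)} = 1$
$s = -8736$ ($s = 24 \left(- \frac{364}{1}\right) = 24 \left(\left(-364\right) 1\right) = 24 \left(-364\right) = -8736$)
$I = 9506$ ($I = 770 - -8736 = 770 + 8736 = 9506$)
$\frac{33336 + I}{19945 - 34567} = \frac{33336 + 9506}{19945 - 34567} = \frac{42842}{-14622} = 42842 \left(- \frac{1}{14622}\right) = - \frac{21421}{7311}$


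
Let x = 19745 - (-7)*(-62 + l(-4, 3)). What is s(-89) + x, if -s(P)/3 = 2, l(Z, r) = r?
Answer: 19326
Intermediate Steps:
s(P) = -6 (s(P) = -3*2 = -6)
x = 19332 (x = 19745 - (-7)*(-62 + 3) = 19745 - (-7)*(-59) = 19745 - 1*413 = 19745 - 413 = 19332)
s(-89) + x = -6 + 19332 = 19326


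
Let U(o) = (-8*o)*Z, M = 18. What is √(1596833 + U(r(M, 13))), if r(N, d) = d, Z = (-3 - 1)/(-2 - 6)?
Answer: √1596781 ≈ 1263.6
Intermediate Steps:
Z = ½ (Z = -4/(-8) = -4*(-⅛) = ½ ≈ 0.50000)
U(o) = -4*o (U(o) = -8*o*(½) = -4*o)
√(1596833 + U(r(M, 13))) = √(1596833 - 4*13) = √(1596833 - 52) = √1596781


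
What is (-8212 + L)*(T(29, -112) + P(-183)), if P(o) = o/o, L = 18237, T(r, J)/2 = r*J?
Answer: -65112375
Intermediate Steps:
T(r, J) = 2*J*r (T(r, J) = 2*(r*J) = 2*(J*r) = 2*J*r)
P(o) = 1
(-8212 + L)*(T(29, -112) + P(-183)) = (-8212 + 18237)*(2*(-112)*29 + 1) = 10025*(-6496 + 1) = 10025*(-6495) = -65112375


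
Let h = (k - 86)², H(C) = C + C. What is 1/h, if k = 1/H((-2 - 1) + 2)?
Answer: 4/29929 ≈ 0.00013365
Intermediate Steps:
H(C) = 2*C
k = -½ (k = 1/(2*((-2 - 1) + 2)) = 1/(2*(-3 + 2)) = 1/(2*(-1)) = 1/(-2) = -½ ≈ -0.50000)
h = 29929/4 (h = (-½ - 86)² = (-173/2)² = 29929/4 ≈ 7482.3)
1/h = 1/(29929/4) = 4/29929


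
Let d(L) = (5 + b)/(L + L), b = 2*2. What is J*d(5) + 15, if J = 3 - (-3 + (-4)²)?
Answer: 6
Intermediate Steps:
b = 4
d(L) = 9/(2*L) (d(L) = (5 + 4)/(L + L) = 9/((2*L)) = 9*(1/(2*L)) = 9/(2*L))
J = -10 (J = 3 - (-3 + 16) = 3 - 1*13 = 3 - 13 = -10)
J*d(5) + 15 = -45/5 + 15 = -10*9/10 + 15 = -9 + 15 = 6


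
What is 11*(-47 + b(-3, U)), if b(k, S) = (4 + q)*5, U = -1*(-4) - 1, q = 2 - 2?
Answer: -297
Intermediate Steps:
q = 0
U = 3 (U = 4 - 1 = 3)
b(k, S) = 20 (b(k, S) = (4 + 0)*5 = 4*5 = 20)
11*(-47 + b(-3, U)) = 11*(-47 + 20) = 11*(-27) = -297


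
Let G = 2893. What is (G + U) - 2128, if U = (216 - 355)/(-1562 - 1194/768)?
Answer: 153121067/200135 ≈ 765.09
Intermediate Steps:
U = 17792/200135 (U = -139/(-1562 - 1194*1/768) = -139/(-1562 - 199/128) = -139/(-200135/128) = -139*(-128/200135) = 17792/200135 ≈ 0.088900)
(G + U) - 2128 = (2893 + 17792/200135) - 2128 = 579008347/200135 - 2128 = 153121067/200135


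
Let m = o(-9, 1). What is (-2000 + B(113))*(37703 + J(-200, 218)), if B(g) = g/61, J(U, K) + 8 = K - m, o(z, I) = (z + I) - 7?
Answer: -4622930136/61 ≈ -7.5786e+7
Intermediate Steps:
o(z, I) = -7 + I + z (o(z, I) = (I + z) - 7 = -7 + I + z)
m = -15 (m = -7 + 1 - 9 = -15)
J(U, K) = 7 + K (J(U, K) = -8 + (K - 1*(-15)) = -8 + (K + 15) = -8 + (15 + K) = 7 + K)
B(g) = g/61 (B(g) = g*(1/61) = g/61)
(-2000 + B(113))*(37703 + J(-200, 218)) = (-2000 + (1/61)*113)*(37703 + (7 + 218)) = (-2000 + 113/61)*(37703 + 225) = -121887/61*37928 = -4622930136/61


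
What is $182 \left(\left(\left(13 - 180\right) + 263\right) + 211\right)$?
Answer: $55874$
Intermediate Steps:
$182 \left(\left(\left(13 - 180\right) + 263\right) + 211\right) = 182 \left(\left(-167 + 263\right) + 211\right) = 182 \left(96 + 211\right) = 182 \cdot 307 = 55874$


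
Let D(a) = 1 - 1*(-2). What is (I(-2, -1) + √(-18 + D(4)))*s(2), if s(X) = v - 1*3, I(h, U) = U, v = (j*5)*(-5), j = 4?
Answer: 103 - 103*I*√15 ≈ 103.0 - 398.92*I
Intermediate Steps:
v = -100 (v = (4*5)*(-5) = 20*(-5) = -100)
D(a) = 3 (D(a) = 1 + 2 = 3)
s(X) = -103 (s(X) = -100 - 1*3 = -100 - 3 = -103)
(I(-2, -1) + √(-18 + D(4)))*s(2) = (-1 + √(-18 + 3))*(-103) = (-1 + √(-15))*(-103) = (-1 + I*√15)*(-103) = 103 - 103*I*√15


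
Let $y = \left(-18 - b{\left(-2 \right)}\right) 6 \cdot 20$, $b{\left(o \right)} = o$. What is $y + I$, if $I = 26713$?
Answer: $24793$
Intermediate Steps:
$y = -1920$ ($y = \left(-18 - -2\right) 6 \cdot 20 = \left(-18 + 2\right) 6 \cdot 20 = \left(-16\right) 6 \cdot 20 = \left(-96\right) 20 = -1920$)
$y + I = -1920 + 26713 = 24793$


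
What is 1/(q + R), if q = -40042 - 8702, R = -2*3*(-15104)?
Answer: 1/41880 ≈ 2.3878e-5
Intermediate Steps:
R = 90624 (R = -6*(-15104) = 90624)
q = -48744
1/(q + R) = 1/(-48744 + 90624) = 1/41880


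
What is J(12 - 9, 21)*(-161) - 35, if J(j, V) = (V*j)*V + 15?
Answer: -215453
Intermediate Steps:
J(j, V) = 15 + j*V**2 (J(j, V) = j*V**2 + 15 = 15 + j*V**2)
J(12 - 9, 21)*(-161) - 35 = (15 + (12 - 9)*21**2)*(-161) - 35 = (15 + 3*441)*(-161) - 35 = (15 + 1323)*(-161) - 35 = 1338*(-161) - 35 = -215418 - 35 = -215453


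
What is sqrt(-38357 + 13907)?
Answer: 5*I*sqrt(978) ≈ 156.36*I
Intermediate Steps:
sqrt(-38357 + 13907) = sqrt(-24450) = 5*I*sqrt(978)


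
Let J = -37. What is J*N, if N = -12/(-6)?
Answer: -74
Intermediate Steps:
N = 2 (N = -12*(-⅙) = 2)
J*N = -37*2 = -74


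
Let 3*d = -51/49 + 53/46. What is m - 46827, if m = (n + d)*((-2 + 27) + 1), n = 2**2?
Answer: -157967200/3381 ≈ -46722.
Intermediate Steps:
n = 4
d = 251/6762 (d = (-51/49 + 53/46)/3 = (1/3)*(251/2254) = 251/6762 ≈ 0.037119)
m = 354887/3381 (m = (4 + 251/6762)*((-2 + 27) + 1) = 27299*(25 + 1)/6762 = (27299/6762)*26 = 354887/3381 ≈ 104.97)
m - 46827 = 354887/3381 - 46827 = -157967200/3381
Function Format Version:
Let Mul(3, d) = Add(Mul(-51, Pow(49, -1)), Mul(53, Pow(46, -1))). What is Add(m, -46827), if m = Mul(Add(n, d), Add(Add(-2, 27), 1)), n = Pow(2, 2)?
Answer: Rational(-157967200, 3381) ≈ -46722.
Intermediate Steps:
n = 4
d = Rational(251, 6762) (d = Mul(Rational(1, 3), Add(Mul(-51, Pow(49, -1)), Mul(53, Pow(46, -1)))) = Mul(Rational(1, 3), Add(Mul(-51, Rational(1, 49)), Mul(53, Rational(1, 46)))) = Mul(Rational(1, 3), Add(Rational(-51, 49), Rational(53, 46))) = Mul(Rational(1, 3), Rational(251, 2254)) = Rational(251, 6762) ≈ 0.037119)
m = Rational(354887, 3381) (m = Mul(Add(4, Rational(251, 6762)), Add(Add(-2, 27), 1)) = Mul(Rational(27299, 6762), Add(25, 1)) = Mul(Rational(27299, 6762), 26) = Rational(354887, 3381) ≈ 104.97)
Add(m, -46827) = Add(Rational(354887, 3381), -46827) = Rational(-157967200, 3381)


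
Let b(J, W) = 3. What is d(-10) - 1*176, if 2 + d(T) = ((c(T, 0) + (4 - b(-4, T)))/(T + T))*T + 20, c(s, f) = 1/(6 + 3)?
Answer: -1417/9 ≈ -157.44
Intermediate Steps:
c(s, f) = ⅑ (c(s, f) = 1/9 = ⅑)
d(T) = 167/9 (d(T) = -2 + (((⅑ + (4 - 1*3))/(T + T))*T + 20) = -2 + (((⅑ + (4 - 3))/((2*T)))*T + 20) = -2 + (((⅑ + 1)*(1/(2*T)))*T + 20) = -2 + ((10*(1/(2*T))/9)*T + 20) = -2 + ((5/(9*T))*T + 20) = -2 + (5/9 + 20) = -2 + 185/9 = 167/9)
d(-10) - 1*176 = 167/9 - 1*176 = 167/9 - 176 = -1417/9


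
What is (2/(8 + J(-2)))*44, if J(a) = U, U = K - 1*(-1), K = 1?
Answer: 44/5 ≈ 8.8000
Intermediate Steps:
U = 2 (U = 1 - 1*(-1) = 1 + 1 = 2)
J(a) = 2
(2/(8 + J(-2)))*44 = (2/(8 + 2))*44 = (2/10)*44 = (2*(⅒))*44 = (⅕)*44 = 44/5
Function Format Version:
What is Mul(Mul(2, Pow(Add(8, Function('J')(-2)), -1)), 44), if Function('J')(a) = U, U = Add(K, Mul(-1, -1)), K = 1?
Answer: Rational(44, 5) ≈ 8.8000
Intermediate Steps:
U = 2 (U = Add(1, Mul(-1, -1)) = Add(1, 1) = 2)
Function('J')(a) = 2
Mul(Mul(2, Pow(Add(8, Function('J')(-2)), -1)), 44) = Mul(Mul(2, Pow(Add(8, 2), -1)), 44) = Mul(Mul(2, Pow(10, -1)), 44) = Mul(Mul(2, Rational(1, 10)), 44) = Mul(Rational(1, 5), 44) = Rational(44, 5)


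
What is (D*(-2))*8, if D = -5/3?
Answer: 80/3 ≈ 26.667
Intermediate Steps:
D = -5/3 (D = -5*⅓ = -5/3 ≈ -1.6667)
(D*(-2))*8 = -5/3*(-2)*8 = (10/3)*8 = 80/3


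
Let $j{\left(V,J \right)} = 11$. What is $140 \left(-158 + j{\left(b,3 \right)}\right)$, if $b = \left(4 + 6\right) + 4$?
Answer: $-20580$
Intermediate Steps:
$b = 14$ ($b = 10 + 4 = 14$)
$140 \left(-158 + j{\left(b,3 \right)}\right) = 140 \left(-158 + 11\right) = 140 \left(-147\right) = -20580$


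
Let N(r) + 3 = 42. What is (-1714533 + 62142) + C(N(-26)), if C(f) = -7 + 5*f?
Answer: -1652203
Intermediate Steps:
N(r) = 39 (N(r) = -3 + 42 = 39)
(-1714533 + 62142) + C(N(-26)) = (-1714533 + 62142) + (-7 + 5*39) = -1652391 + (-7 + 195) = -1652391 + 188 = -1652203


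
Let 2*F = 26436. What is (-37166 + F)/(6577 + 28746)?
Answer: -23948/35323 ≈ -0.67797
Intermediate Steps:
F = 13218 (F = (1/2)*26436 = 13218)
(-37166 + F)/(6577 + 28746) = (-37166 + 13218)/(6577 + 28746) = -23948/35323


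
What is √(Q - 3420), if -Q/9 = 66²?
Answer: 24*I*√74 ≈ 206.46*I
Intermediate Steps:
Q = -39204 (Q = -9*66² = -9*4356 = -39204)
√(Q - 3420) = √(-39204 - 3420) = √(-42624) = 24*I*√74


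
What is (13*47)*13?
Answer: 7943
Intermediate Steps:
(13*47)*13 = 611*13 = 7943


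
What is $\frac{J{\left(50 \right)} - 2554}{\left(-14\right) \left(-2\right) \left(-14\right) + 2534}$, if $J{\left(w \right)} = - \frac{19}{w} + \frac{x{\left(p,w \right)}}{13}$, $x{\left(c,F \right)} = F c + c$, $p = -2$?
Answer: $- \frac{79307}{66300} \approx -1.1962$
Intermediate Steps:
$x{\left(c,F \right)} = c + F c$
$J{\left(w \right)} = - \frac{2}{13} - \frac{19}{w} - \frac{2 w}{13}$ ($J{\left(w \right)} = - \frac{19}{w} + \frac{\left(-2\right) \left(1 + w\right)}{13} = - \frac{19}{w} + \left(-2 - 2 w\right) \frac{1}{13} = - \frac{19}{w} - \left(\frac{2}{13} + \frac{2 w}{13}\right) = - \frac{2}{13} - \frac{19}{w} - \frac{2 w}{13}$)
$\frac{J{\left(50 \right)} - 2554}{\left(-14\right) \left(-2\right) \left(-14\right) + 2534} = \frac{\frac{-247 + 2 \cdot 50 \left(-1 - 50\right)}{13 \cdot 50} - 2554}{\left(-14\right) \left(-2\right) \left(-14\right) + 2534} = \frac{\frac{1}{13} \cdot \frac{1}{50} \left(-247 + 2 \cdot 50 \left(-1 - 50\right)\right) - 2554}{28 \left(-14\right) + 2534} = \frac{\frac{1}{13} \cdot \frac{1}{50} \left(-247 + 2 \cdot 50 \left(-51\right)\right) - 2554}{-392 + 2534} = \frac{\frac{1}{13} \cdot \frac{1}{50} \left(-247 - 5100\right) - 2554}{2142} = \left(\frac{1}{13} \cdot \frac{1}{50} \left(-5347\right) - 2554\right) \frac{1}{2142} = \left(- \frac{5347}{650} - 2554\right) \frac{1}{2142} = \left(- \frac{1665447}{650}\right) \frac{1}{2142} = - \frac{79307}{66300}$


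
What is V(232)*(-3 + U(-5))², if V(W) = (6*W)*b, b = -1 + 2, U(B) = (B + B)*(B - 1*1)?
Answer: 4522608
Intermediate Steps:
U(B) = 2*B*(-1 + B) (U(B) = (2*B)*(B - 1) = (2*B)*(-1 + B) = 2*B*(-1 + B))
b = 1
V(W) = 6*W (V(W) = (6*W)*1 = 6*W)
V(232)*(-3 + U(-5))² = (6*232)*(-3 + 2*(-5)*(-1 - 5))² = 1392*(-3 + 2*(-5)*(-6))² = 1392*(-3 + 60)² = 1392*57² = 1392*3249 = 4522608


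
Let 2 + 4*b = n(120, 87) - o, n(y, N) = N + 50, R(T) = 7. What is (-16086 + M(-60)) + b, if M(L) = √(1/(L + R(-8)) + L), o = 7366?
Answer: -71575/4 + I*√168593/53 ≈ -17894.0 + 7.7472*I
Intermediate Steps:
n(y, N) = 50 + N
M(L) = √(L + 1/(7 + L)) (M(L) = √(1/(L + 7) + L) = √(1/(7 + L) + L) = √(L + 1/(7 + L)))
b = -7231/4 (b = -½ + ((50 + 87) - 1*7366)/4 = -½ + (137 - 7366)/4 = -½ + (¼)*(-7229) = -½ - 7229/4 = -7231/4 ≈ -1807.8)
(-16086 + M(-60)) + b = (-16086 + √((1 - 60*(7 - 60))/(7 - 60))) - 7231/4 = (-16086 + √((1 - 60*(-53))/(-53))) - 7231/4 = (-16086 + √(-(1 + 3180)/53)) - 7231/4 = (-16086 + √(-1/53*3181)) - 7231/4 = (-16086 + √(-3181/53)) - 7231/4 = (-16086 + I*√168593/53) - 7231/4 = -71575/4 + I*√168593/53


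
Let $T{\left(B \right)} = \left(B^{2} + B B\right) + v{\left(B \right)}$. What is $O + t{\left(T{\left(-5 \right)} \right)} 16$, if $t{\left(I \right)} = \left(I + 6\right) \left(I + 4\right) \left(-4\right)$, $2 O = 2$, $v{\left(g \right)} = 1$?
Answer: $-200639$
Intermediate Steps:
$O = 1$ ($O = \frac{1}{2} \cdot 2 = 1$)
$T{\left(B \right)} = 1 + 2 B^{2}$ ($T{\left(B \right)} = \left(B^{2} + B B\right) + 1 = \left(B^{2} + B^{2}\right) + 1 = 2 B^{2} + 1 = 1 + 2 B^{2}$)
$t{\left(I \right)} = - 4 \left(4 + I\right) \left(6 + I\right)$ ($t{\left(I \right)} = \left(6 + I\right) \left(4 + I\right) \left(-4\right) = \left(4 + I\right) \left(6 + I\right) \left(-4\right) = - 4 \left(4 + I\right) \left(6 + I\right)$)
$O + t{\left(T{\left(-5 \right)} \right)} 16 = 1 + \left(-96 - 40 \left(1 + 2 \left(-5\right)^{2}\right) - 4 \left(1 + 2 \left(-5\right)^{2}\right)^{2}\right) 16 = 1 + \left(-96 - 40 \left(1 + 2 \cdot 25\right) - 4 \left(1 + 2 \cdot 25\right)^{2}\right) 16 = 1 + \left(-96 - 40 \left(1 + 50\right) - 4 \left(1 + 50\right)^{2}\right) 16 = 1 + \left(-96 - 2040 - 4 \cdot 51^{2}\right) 16 = 1 + \left(-96 - 2040 - 10404\right) 16 = 1 - 200640 = -200639$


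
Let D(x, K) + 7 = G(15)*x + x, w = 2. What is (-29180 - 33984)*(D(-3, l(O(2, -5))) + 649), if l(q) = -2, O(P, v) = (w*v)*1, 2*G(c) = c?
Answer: -38940606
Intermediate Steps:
G(c) = c/2
O(P, v) = 2*v (O(P, v) = (2*v)*1 = 2*v)
D(x, K) = -7 + 17*x/2 (D(x, K) = -7 + (((½)*15)*x + x) = -7 + (15*x/2 + x) = -7 + 17*x/2)
(-29180 - 33984)*(D(-3, l(O(2, -5))) + 649) = (-29180 - 33984)*((-7 + (17/2)*(-3)) + 649) = -63164*((-7 - 51/2) + 649) = -63164*(-65/2 + 649) = -63164*1233/2 = -38940606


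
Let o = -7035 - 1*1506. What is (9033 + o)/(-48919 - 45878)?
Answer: -164/31599 ≈ -0.0051900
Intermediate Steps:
o = -8541 (o = -7035 - 1506 = -8541)
(9033 + o)/(-48919 - 45878) = (9033 - 8541)/(-48919 - 45878) = 492/(-94797) = 492*(-1/94797) = -164/31599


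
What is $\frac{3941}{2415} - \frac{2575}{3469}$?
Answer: $\frac{1064672}{1196805} \approx 0.8896$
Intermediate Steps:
$\frac{3941}{2415} - \frac{2575}{3469} = 3941 \cdot \frac{1}{2415} - \frac{2575}{3469} = \frac{563}{345} - \frac{2575}{3469} = \frac{1064672}{1196805}$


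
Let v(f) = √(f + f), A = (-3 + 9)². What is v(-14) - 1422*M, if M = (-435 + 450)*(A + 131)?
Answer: -3562110 + 2*I*√7 ≈ -3.5621e+6 + 5.2915*I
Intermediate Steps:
A = 36 (A = 6² = 36)
v(f) = √2*√f (v(f) = √(2*f) = √2*√f)
M = 2505 (M = (-435 + 450)*(36 + 131) = 15*167 = 2505)
v(-14) - 1422*M = √2*√(-14) - 1422*2505 = √2*(I*√14) - 3562110 = 2*I*√7 - 3562110 = -3562110 + 2*I*√7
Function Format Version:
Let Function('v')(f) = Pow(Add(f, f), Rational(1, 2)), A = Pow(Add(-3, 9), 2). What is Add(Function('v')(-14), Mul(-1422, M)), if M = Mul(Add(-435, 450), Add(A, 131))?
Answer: Add(-3562110, Mul(2, I, Pow(7, Rational(1, 2)))) ≈ Add(-3.5621e+6, Mul(5.2915, I))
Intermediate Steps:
A = 36 (A = Pow(6, 2) = 36)
Function('v')(f) = Mul(Pow(2, Rational(1, 2)), Pow(f, Rational(1, 2))) (Function('v')(f) = Pow(Mul(2, f), Rational(1, 2)) = Mul(Pow(2, Rational(1, 2)), Pow(f, Rational(1, 2))))
M = 2505 (M = Mul(Add(-435, 450), Add(36, 131)) = Mul(15, 167) = 2505)
Add(Function('v')(-14), Mul(-1422, M)) = Add(Mul(Pow(2, Rational(1, 2)), Pow(-14, Rational(1, 2))), Mul(-1422, 2505)) = Add(Mul(Pow(2, Rational(1, 2)), Mul(I, Pow(14, Rational(1, 2)))), -3562110) = Add(Mul(2, I, Pow(7, Rational(1, 2))), -3562110) = Add(-3562110, Mul(2, I, Pow(7, Rational(1, 2))))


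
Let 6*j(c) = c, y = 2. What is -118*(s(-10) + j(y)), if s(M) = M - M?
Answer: -118/3 ≈ -39.333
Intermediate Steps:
s(M) = 0
j(c) = c/6
-118*(s(-10) + j(y)) = -118*(0 + (⅙)*2) = -118*(0 + ⅓) = -118*⅓ = -118/3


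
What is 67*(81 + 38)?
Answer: 7973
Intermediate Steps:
67*(81 + 38) = 67*119 = 7973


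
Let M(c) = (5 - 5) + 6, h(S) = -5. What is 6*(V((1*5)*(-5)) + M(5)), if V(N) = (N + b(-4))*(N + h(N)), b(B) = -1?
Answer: 4716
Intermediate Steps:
M(c) = 6 (M(c) = 0 + 6 = 6)
V(N) = (-1 + N)*(-5 + N) (V(N) = (N - 1)*(N - 5) = (-1 + N)*(-5 + N))
6*(V((1*5)*(-5)) + M(5)) = 6*((5 + ((1*5)*(-5))² - 6*1*5*(-5)) + 6) = 6*((5 + (5*(-5))² - 30*(-5)) + 6) = 6*((5 + (-25)² - 6*(-25)) + 6) = 6*((5 + 625 + 150) + 6) = 6*(780 + 6) = 6*786 = 4716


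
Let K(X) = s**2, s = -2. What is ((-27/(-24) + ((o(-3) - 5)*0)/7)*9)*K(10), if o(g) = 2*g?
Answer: 81/2 ≈ 40.500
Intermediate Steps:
K(X) = 4 (K(X) = (-2)**2 = 4)
((-27/(-24) + ((o(-3) - 5)*0)/7)*9)*K(10) = ((-27/(-24) + ((2*(-3) - 5)*0)/7)*9)*4 = ((-27*(-1/24) + ((-6 - 5)*0)*(1/7))*9)*4 = ((9/8 - 11*0*(1/7))*9)*4 = ((9/8 + 0*(1/7))*9)*4 = ((9/8 + 0)*9)*4 = ((9/8)*9)*4 = (81/8)*4 = 81/2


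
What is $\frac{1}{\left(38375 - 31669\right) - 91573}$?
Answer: $- \frac{1}{84867} \approx -1.1783 \cdot 10^{-5}$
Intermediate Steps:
$\frac{1}{\left(38375 - 31669\right) - 91573} = \frac{1}{6706 - 91573} = \frac{1}{-84867} = - \frac{1}{84867}$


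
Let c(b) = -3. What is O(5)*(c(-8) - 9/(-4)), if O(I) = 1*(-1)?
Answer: 3/4 ≈ 0.75000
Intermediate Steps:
O(I) = -1
O(5)*(c(-8) - 9/(-4)) = -(-3 - 9/(-4)) = -(-3 - 9*(-1/4)) = -(-3 + 9/4) = -1*(-3/4) = 3/4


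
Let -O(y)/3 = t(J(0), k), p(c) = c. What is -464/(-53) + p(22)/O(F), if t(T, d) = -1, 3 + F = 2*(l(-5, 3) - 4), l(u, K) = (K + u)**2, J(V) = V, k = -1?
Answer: 2558/159 ≈ 16.088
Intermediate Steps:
F = -3 (F = -3 + 2*((3 - 5)**2 - 4) = -3 + 2*((-2)**2 - 4) = -3 + 2*(4 - 4) = -3 + 2*0 = -3 + 0 = -3)
O(y) = 3 (O(y) = -3*(-1) = 3)
-464/(-53) + p(22)/O(F) = -464/(-53) + 22/3 = -464*(-1/53) + 22*(1/3) = 464/53 + 22/3 = 2558/159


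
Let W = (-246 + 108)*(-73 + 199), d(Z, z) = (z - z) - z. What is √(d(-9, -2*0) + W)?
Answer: 6*I*√483 ≈ 131.86*I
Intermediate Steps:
d(Z, z) = -z (d(Z, z) = 0 - z = -z)
W = -17388 (W = -138*126 = -17388)
√(d(-9, -2*0) + W) = √(-(-2)*0 - 17388) = √(-1*0 - 17388) = √(0 - 17388) = √(-17388) = 6*I*√483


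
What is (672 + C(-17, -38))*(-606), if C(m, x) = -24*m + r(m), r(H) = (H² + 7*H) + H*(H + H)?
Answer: -1107768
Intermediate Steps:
r(H) = 3*H² + 7*H (r(H) = (H² + 7*H) + H*(2*H) = (H² + 7*H) + 2*H² = 3*H² + 7*H)
C(m, x) = -24*m + m*(7 + 3*m)
(672 + C(-17, -38))*(-606) = (672 - 17*(-17 + 3*(-17)))*(-606) = (672 - 17*(-17 - 51))*(-606) = (672 - 17*(-68))*(-606) = (672 + 1156)*(-606) = 1828*(-606) = -1107768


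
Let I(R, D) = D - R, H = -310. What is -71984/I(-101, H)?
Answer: 6544/19 ≈ 344.42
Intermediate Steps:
-71984/I(-101, H) = -71984/(-310 - 1*(-101)) = -71984/(-310 + 101) = -71984/(-209) = -71984*(-1/209) = 6544/19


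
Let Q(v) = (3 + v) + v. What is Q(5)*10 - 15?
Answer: 115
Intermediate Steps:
Q(v) = 3 + 2*v
Q(5)*10 - 15 = (3 + 2*5)*10 - 15 = (3 + 10)*10 - 15 = 13*10 - 15 = 130 - 15 = 115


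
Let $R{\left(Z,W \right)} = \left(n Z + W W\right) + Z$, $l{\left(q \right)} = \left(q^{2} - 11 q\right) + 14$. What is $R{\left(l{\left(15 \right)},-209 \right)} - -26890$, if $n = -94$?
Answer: $63689$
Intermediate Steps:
$l{\left(q \right)} = 14 + q^{2} - 11 q$
$R{\left(Z,W \right)} = W^{2} - 93 Z$ ($R{\left(Z,W \right)} = \left(- 94 Z + W W\right) + Z = \left(- 94 Z + W^{2}\right) + Z = \left(W^{2} - 94 Z\right) + Z = W^{2} - 93 Z$)
$R{\left(l{\left(15 \right)},-209 \right)} - -26890 = \left(\left(-209\right)^{2} - 93 \left(14 + 15^{2} - 165\right)\right) - -26890 = \left(43681 - 93 \left(14 + 225 - 165\right)\right) + 26890 = \left(43681 - 6882\right) + 26890 = 36799 + 26890 = 63689$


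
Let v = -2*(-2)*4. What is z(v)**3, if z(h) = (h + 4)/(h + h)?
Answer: 125/512 ≈ 0.24414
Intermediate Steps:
v = 16 (v = 4*4 = 16)
z(h) = (4 + h)/(2*h) (z(h) = (4 + h)/((2*h)) = (4 + h)*(1/(2*h)) = (4 + h)/(2*h))
z(v)**3 = ((1/2)*(4 + 16)/16)**3 = ((1/2)*(1/16)*20)**3 = (5/8)**3 = 125/512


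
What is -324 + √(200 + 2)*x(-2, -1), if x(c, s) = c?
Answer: -324 - 2*√202 ≈ -352.43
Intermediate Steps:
-324 + √(200 + 2)*x(-2, -1) = -324 + √(200 + 2)*(-2) = -324 + √202*(-2) = -324 - 2*√202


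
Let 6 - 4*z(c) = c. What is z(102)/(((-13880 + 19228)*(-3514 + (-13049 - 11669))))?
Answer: 3/18873092 ≈ 1.5896e-7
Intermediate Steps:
z(c) = 3/2 - c/4
z(102)/(((-13880 + 19228)*(-3514 + (-13049 - 11669)))) = (3/2 - ¼*102)/(((-13880 + 19228)*(-3514 + (-13049 - 11669)))) = (3/2 - 51/2)/((5348*(-3514 - 24718))) = -24/(5348*(-28232)) = -24/(-150984736) = -24*(-1/150984736) = 3/18873092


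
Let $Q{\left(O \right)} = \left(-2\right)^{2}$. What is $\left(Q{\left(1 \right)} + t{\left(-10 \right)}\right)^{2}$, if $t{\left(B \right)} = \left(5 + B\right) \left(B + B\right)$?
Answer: $10816$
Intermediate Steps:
$t{\left(B \right)} = 2 B \left(5 + B\right)$ ($t{\left(B \right)} = \left(5 + B\right) 2 B = 2 B \left(5 + B\right)$)
$Q{\left(O \right)} = 4$
$\left(Q{\left(1 \right)} + t{\left(-10 \right)}\right)^{2} = \left(4 + 2 \left(-10\right) \left(5 - 10\right)\right)^{2} = \left(4 + 2 \left(-10\right) \left(-5\right)\right)^{2} = \left(4 + 100\right)^{2} = 104^{2} = 10816$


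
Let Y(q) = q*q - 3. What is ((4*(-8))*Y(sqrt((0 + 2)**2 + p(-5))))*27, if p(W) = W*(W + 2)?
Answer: -13824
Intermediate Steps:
p(W) = W*(2 + W)
Y(q) = -3 + q**2 (Y(q) = q**2 - 3 = -3 + q**2)
((4*(-8))*Y(sqrt((0 + 2)**2 + p(-5))))*27 = ((4*(-8))*(-3 + (sqrt((0 + 2)**2 - 5*(2 - 5)))**2))*27 = -32*(-3 + (sqrt(2**2 - 5*(-3)))**2)*27 = -32*(-3 + (sqrt(4 + 15))**2)*27 = -32*(-3 + (sqrt(19))**2)*27 = -32*(-3 + 19)*27 = -32*16*27 = -512*27 = -13824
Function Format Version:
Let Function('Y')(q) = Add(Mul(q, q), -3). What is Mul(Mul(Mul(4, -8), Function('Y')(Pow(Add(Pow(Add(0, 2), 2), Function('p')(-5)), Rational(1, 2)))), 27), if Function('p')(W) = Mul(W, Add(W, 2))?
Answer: -13824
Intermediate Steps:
Function('p')(W) = Mul(W, Add(2, W))
Function('Y')(q) = Add(-3, Pow(q, 2)) (Function('Y')(q) = Add(Pow(q, 2), -3) = Add(-3, Pow(q, 2)))
Mul(Mul(Mul(4, -8), Function('Y')(Pow(Add(Pow(Add(0, 2), 2), Function('p')(-5)), Rational(1, 2)))), 27) = Mul(Mul(Mul(4, -8), Add(-3, Pow(Pow(Add(Pow(Add(0, 2), 2), Mul(-5, Add(2, -5))), Rational(1, 2)), 2))), 27) = Mul(Mul(-32, Add(-3, Pow(Pow(Add(Pow(2, 2), Mul(-5, -3)), Rational(1, 2)), 2))), 27) = Mul(Mul(-32, Add(-3, Pow(Pow(Add(4, 15), Rational(1, 2)), 2))), 27) = Mul(Mul(-32, Add(-3, Pow(Pow(19, Rational(1, 2)), 2))), 27) = Mul(Mul(-32, Add(-3, 19)), 27) = Mul(Mul(-32, 16), 27) = Mul(-512, 27) = -13824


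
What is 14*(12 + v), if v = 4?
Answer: 224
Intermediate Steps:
14*(12 + v) = 14*(12 + 4) = 14*16 = 224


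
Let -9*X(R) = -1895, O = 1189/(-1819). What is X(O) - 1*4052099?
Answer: -36466996/9 ≈ -4.0519e+6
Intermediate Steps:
O = -1189/1819 (O = 1189*(-1/1819) = -1189/1819 ≈ -0.65366)
X(R) = 1895/9 (X(R) = -1/9*(-1895) = 1895/9)
X(O) - 1*4052099 = 1895/9 - 1*4052099 = 1895/9 - 4052099 = -36466996/9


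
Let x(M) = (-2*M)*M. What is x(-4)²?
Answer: 1024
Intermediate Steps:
x(M) = -2*M²
x(-4)² = (-2*(-4)²)² = (-2*16)² = (-32)² = 1024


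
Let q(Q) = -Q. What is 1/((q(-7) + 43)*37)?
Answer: 1/1850 ≈ 0.00054054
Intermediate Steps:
1/((q(-7) + 43)*37) = 1/((-1*(-7) + 43)*37) = 1/((7 + 43)*37) = 1/(50*37) = 1/1850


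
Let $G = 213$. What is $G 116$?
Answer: $24708$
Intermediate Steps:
$G 116 = 213 \cdot 116 = 24708$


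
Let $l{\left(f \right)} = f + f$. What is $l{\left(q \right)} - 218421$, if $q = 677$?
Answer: $-217067$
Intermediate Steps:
$l{\left(f \right)} = 2 f$
$l{\left(q \right)} - 218421 = 2 \cdot 677 - 218421 = 1354 - 218421 = -217067$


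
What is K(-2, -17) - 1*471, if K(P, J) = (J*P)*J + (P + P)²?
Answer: -1033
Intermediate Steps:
K(P, J) = 4*P² + P*J² (K(P, J) = P*J² + (2*P)² = P*J² + 4*P² = 4*P² + P*J²)
K(-2, -17) - 1*471 = -2*((-17)² + 4*(-2)) - 1*471 = -2*(289 - 8) - 471 = -2*281 - 471 = -562 - 471 = -1033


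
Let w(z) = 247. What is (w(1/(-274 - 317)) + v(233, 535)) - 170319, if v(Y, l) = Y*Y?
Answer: -115783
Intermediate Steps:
v(Y, l) = Y²
(w(1/(-274 - 317)) + v(233, 535)) - 170319 = (247 + 233²) - 170319 = (247 + 54289) - 170319 = 54536 - 170319 = -115783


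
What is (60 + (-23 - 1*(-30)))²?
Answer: 4489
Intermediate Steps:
(60 + (-23 - 1*(-30)))² = (60 + (-23 + 30))² = (60 + 7)² = 67² = 4489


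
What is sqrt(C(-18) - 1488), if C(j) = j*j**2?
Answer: 2*I*sqrt(1830) ≈ 85.557*I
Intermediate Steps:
C(j) = j**3
sqrt(C(-18) - 1488) = sqrt((-18)**3 - 1488) = sqrt(-5832 - 1488) = sqrt(-7320) = 2*I*sqrt(1830)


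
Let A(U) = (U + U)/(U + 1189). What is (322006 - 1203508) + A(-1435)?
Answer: -2644471/3 ≈ -8.8149e+5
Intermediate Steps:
A(U) = 2*U/(1189 + U) (A(U) = (2*U)/(1189 + U) = 2*U/(1189 + U))
(322006 - 1203508) + A(-1435) = (322006 - 1203508) + 2*(-1435)/(1189 - 1435) = -881502 + 2*(-1435)/(-246) = -881502 + 2*(-1435)*(-1/246) = -881502 + 35/3 = -2644471/3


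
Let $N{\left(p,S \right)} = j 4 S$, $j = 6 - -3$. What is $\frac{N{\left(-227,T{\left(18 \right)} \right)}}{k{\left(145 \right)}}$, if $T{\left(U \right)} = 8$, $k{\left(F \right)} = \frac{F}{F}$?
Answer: $288$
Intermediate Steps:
$k{\left(F \right)} = 1$
$j = 9$ ($j = 6 + 3 = 9$)
$N{\left(p,S \right)} = 36 S$ ($N{\left(p,S \right)} = 9 \cdot 4 S = 36 S$)
$\frac{N{\left(-227,T{\left(18 \right)} \right)}}{k{\left(145 \right)}} = \frac{36 \cdot 8}{1} = 288 \cdot 1 = 288$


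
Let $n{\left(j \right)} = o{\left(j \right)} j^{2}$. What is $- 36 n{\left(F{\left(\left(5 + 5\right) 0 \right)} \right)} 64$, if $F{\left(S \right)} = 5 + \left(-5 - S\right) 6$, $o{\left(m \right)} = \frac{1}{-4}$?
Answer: $360000$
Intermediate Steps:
$o{\left(m \right)} = - \frac{1}{4}$
$F{\left(S \right)} = -25 - 6 S$ ($F{\left(S \right)} = 5 - \left(30 + 6 S\right) = -25 - 6 S$)
$n{\left(j \right)} = - \frac{j^{2}}{4}$
$- 36 n{\left(F{\left(\left(5 + 5\right) 0 \right)} \right)} 64 = - 36 \left(- \frac{\left(-25 - 6 \left(5 + 5\right) 0\right)^{2}}{4}\right) 64 = - 36 \left(- \frac{\left(-25 - 6 \cdot 10 \cdot 0\right)^{2}}{4}\right) 64 = - 36 \left(- \frac{\left(-25 - 0\right)^{2}}{4}\right) 64 = - 36 \left(- \frac{\left(-25 + 0\right)^{2}}{4}\right) 64 = - 36 \left(- \frac{\left(-25\right)^{2}}{4}\right) 64 = - 36 \left(\left(- \frac{1}{4}\right) 625\right) 64 = \left(-36\right) \left(- \frac{625}{4}\right) 64 = 5625 \cdot 64 = 360000$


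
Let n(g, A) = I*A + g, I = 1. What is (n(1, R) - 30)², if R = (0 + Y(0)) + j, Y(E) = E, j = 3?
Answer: 676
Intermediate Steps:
R = 3 (R = (0 + 0) + 3 = 0 + 3 = 3)
n(g, A) = A + g (n(g, A) = 1*A + g = A + g)
(n(1, R) - 30)² = ((3 + 1) - 30)² = (4 - 30)² = (-26)² = 676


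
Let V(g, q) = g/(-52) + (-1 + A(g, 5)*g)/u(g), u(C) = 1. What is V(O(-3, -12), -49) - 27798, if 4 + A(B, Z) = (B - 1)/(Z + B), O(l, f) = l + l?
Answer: -723239/26 ≈ -27817.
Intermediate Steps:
O(l, f) = 2*l
A(B, Z) = -4 + (-1 + B)/(B + Z) (A(B, Z) = -4 + (B - 1)/(Z + B) = -4 + (-1 + B)/(B + Z))
V(g, q) = -1 - g/52 + g*(-21 - 3*g)/(5 + g) (V(g, q) = g/(-52) + (-1 + ((-1 - 4*5 - 3*g)/(g + 5))*g)/1 = g*(-1/52) + (-1 + ((-1 - 20 - 3*g)/(5 + g))*g)*1 = -g/52 + (-1 + ((-21 - 3*g)/(5 + g))*g)*1 = -g/52 + (-1 + g*(-21 - 3*g)/(5 + g))*1 = -g/52 + (-1 + g*(-21 - 3*g)/(5 + g)) = -1 - g/52 + g*(-21 - 3*g)/(5 + g))
V(O(-3, -12), -49) - 27798 = (-260 - 2298*(-3) - 157*(2*(-3))**2)/(52*(5 + 2*(-3))) - 27798 = (-260 - 1149*(-6) - 157*(-6)**2)/(52*(5 - 6)) - 27798 = (1/52)*(-260 + 6894 - 157*36)/(-1) - 27798 = (1/52)*(-1)*(-260 + 6894 - 5652) - 27798 = (1/52)*(-1)*982 - 27798 = -491/26 - 27798 = -723239/26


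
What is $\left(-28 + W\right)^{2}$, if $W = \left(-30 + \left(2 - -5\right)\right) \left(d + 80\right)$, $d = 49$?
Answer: $8970025$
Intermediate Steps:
$W = -2967$ ($W = \left(-30 + \left(2 - -5\right)\right) \left(49 + 80\right) = \left(-30 + \left(2 + 5\right)\right) 129 = \left(-30 + 7\right) 129 = \left(-23\right) 129 = -2967$)
$\left(-28 + W\right)^{2} = \left(-28 - 2967\right)^{2} = \left(-2995\right)^{2} = 8970025$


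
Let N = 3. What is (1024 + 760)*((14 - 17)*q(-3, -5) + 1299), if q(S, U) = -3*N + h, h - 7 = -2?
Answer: 2338824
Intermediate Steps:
h = 5 (h = 7 - 2 = 5)
q(S, U) = -4 (q(S, U) = -3*3 + 5 = -9 + 5 = -4)
(1024 + 760)*((14 - 17)*q(-3, -5) + 1299) = (1024 + 760)*((14 - 17)*(-4) + 1299) = 1784*(-3*(-4) + 1299) = 1784*(12 + 1299) = 1784*1311 = 2338824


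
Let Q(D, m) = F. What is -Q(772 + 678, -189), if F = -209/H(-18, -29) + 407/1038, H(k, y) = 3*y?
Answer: -28039/10034 ≈ -2.7944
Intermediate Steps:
F = 28039/10034 (F = -209/(3*(-29)) + 407/1038 = -209/(-87) + 407*(1/1038) = -209*(-1/87) + 407/1038 = 209/87 + 407/1038 = 28039/10034 ≈ 2.7944)
Q(D, m) = 28039/10034
-Q(772 + 678, -189) = -1*28039/10034 = -28039/10034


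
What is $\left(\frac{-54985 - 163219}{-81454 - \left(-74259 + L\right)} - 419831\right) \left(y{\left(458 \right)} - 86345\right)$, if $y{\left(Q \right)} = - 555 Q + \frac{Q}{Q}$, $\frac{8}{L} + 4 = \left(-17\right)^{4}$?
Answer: $\frac{85903191633458071630}{600904823} \approx 1.4296 \cdot 10^{11}$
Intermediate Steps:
$L = \frac{8}{83517}$ ($L = \frac{8}{-4 + \left(-17\right)^{4}} = \frac{8}{-4 + 83521} = \frac{8}{83517} \approx 9.5789 \cdot 10^{-5}$)
$y{\left(Q \right)} = 1 - 555 Q$ ($y{\left(Q \right)} = - 555 Q + 1 = 1 - 555 Q$)
$\left(\frac{-54985 - 163219}{-81454 - \left(-74259 + L\right)} - 419831\right) \left(y{\left(458 \right)} - 86345\right) = \left(\frac{-54985 - 163219}{-81454 + \left(74259 - \frac{8}{83517}\right)} - 419831\right) \left(\left(1 - 254190\right) - 86345\right) = \left(- \frac{218204}{-81454 + \left(74259 - \frac{8}{83517}\right)} - 419831\right) \left(\left(1 - 254190\right) - 86345\right) = \left(- \frac{218204}{-81454 + \frac{6201888895}{83517}} - 419831\right) \left(-254189 - 86345\right) = \left(- \frac{218204}{- \frac{600904823}{83517}} - 419831\right) \left(-340534\right) = \left(\left(-218204\right) \left(- \frac{83517}{600904823}\right) - 419831\right) \left(-340534\right) = \left(\frac{18223743468}{600904823} - 419831\right) \left(-340534\right) = \left(- \frac{252260249001445}{600904823}\right) \left(-340534\right) = \frac{85903191633458071630}{600904823}$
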